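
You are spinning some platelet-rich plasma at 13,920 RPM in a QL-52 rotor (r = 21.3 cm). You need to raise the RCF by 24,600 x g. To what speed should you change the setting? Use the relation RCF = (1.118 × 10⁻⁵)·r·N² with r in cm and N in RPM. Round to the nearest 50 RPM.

Current RCF = 1.118 × 10⁻⁵ × 21.3 × (13920)² = 1.118 × 10⁻⁵ × 21.3 × 193,766,400 ≈ 46,142.4 × g
Target RCF = 46,142.4 + 24,600 = 70,742.4 × g
N² = 70,742.4 / (23.8134 × 10⁻⁵) = 297,069,717
N ≈ √297,069,717 ≈ 17,235.7

N₂ ≈ 17250 RPM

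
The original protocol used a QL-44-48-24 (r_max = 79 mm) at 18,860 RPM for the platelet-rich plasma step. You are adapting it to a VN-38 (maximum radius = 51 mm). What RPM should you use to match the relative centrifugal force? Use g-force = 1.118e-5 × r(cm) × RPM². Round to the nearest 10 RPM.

≈ 23470 RPM

Original rotor: r = 79 mm = 7.9 cm
RCF_original = 1.118 × 10⁻⁵ × 7.9 × (18860)² = 1.118 × 10⁻⁵ × 7.9 × 355,699,600 ≈ 31,416.1 × g
Your rotor: r = 51 mm = 5.1 cm
31,416.1 = 1.118 × 10⁻⁵ × 5.1 × N²
N² = 31,416.1 / (5.7018 × 10⁻⁵) = 550,985,654
N ≈ √550,985,654 ≈ 23,473.1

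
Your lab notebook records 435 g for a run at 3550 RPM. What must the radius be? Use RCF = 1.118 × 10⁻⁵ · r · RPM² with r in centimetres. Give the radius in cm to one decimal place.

435 = 1.118 × 10⁻⁵ × r × (3550)²
r = 435 / (1.118 × 10⁻⁵ × 12,602,500) = 435 / 140.8959 ≈ 3.087 cm

r ≈ 3.1 cm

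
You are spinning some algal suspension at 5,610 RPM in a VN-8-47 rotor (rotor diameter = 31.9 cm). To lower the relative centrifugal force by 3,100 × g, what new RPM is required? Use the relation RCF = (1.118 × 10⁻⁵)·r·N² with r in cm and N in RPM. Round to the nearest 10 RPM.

3750 RPM

r = 31.9 / 2 = 15.95 cm
Current RCF = 1.118 × 10⁻⁵ × 15.95 × (5610)² = 1.118 × 10⁻⁵ × 15.95 × 31,472,100 ≈ 5,612.1 × g
Target RCF = 5,612.1 − 3,100 = 2,512.1 × g
N² = 2,512.1 / (17.8321 × 10⁻⁵) = 14,087,516
N ≈ √14,087,516 ≈ 3,753.3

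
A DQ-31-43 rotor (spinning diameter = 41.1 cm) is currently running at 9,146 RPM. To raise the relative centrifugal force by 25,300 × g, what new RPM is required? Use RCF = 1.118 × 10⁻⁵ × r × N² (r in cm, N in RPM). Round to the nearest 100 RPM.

r = 41.1 / 2 = 20.55 cm
Current RCF = 1.118 × 10⁻⁵ × 20.55 × (9146)² = 1.118 × 10⁻⁵ × 20.55 × 83,649,316 ≈ 19,218.3 × g
Target RCF = 19,218.3 + 25,300 = 44,518.3 × g
N² = 44,518.3 / (22.9749 × 10⁻⁵) = 193,769,287
N ≈ √193,769,287 ≈ 13,920.1

13900 RPM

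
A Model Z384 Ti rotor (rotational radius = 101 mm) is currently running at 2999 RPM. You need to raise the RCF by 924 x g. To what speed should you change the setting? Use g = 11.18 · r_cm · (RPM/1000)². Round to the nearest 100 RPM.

≈ 4100 RPM

r = 101 mm = 10.1 cm
Current RCF = 11.18 × 10.1 × (2.999)² = 11.18 × 10.1 × 8.994001 ≈ 1,015.6 × g
Target RCF = 1,015.6 + 924 = 1,939.6 × g
(N/1000)² = 1,939.6 / 112.918 = 17.17707
N = 1000 × √17.17707 ≈ 4,144.5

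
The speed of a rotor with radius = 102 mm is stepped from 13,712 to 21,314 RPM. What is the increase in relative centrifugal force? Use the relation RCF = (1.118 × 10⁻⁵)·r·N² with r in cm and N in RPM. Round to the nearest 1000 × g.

r = 102 mm = 10.2 cm
RCF₁ = 1.118 × 10⁻⁵ × 10.2 × (13712)² = 1.118 × 10⁻⁵ × 10.2 × 188,018,944 ≈ 21,440.9 × g
RCF₂ = 1.118 × 10⁻⁵ × 10.2 × (21314)² = 1.118 × 10⁻⁵ × 10.2 × 454,286,596 ≈ 51,805 × g
Increase = 51,805 − 21,440.9 = 30,364.1

30000 × g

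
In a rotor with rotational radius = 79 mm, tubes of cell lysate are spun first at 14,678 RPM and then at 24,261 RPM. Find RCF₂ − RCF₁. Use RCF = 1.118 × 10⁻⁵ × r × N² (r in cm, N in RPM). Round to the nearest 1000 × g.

r = 79 mm = 7.9 cm
RCF₁ = 1.118 × 10⁻⁵ × 7.9 × (14678)² = 1.118 × 10⁻⁵ × 7.9 × 215,443,684 ≈ 19,028.4 × g
RCF₂ = 1.118 × 10⁻⁵ × 7.9 × (24261)² = 1.118 × 10⁻⁵ × 7.9 × 588,596,121 ≈ 51,986 × g
Increase = 51,986 − 19,028.4 = 32,957.6

33000 × g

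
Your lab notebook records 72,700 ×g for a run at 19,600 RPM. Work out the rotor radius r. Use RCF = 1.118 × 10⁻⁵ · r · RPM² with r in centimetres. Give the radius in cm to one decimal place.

72700 = 1.118 × 10⁻⁵ × r × (19600)²
r = 72700 / (1.118 × 10⁻⁵ × 384,160,000) = 72700 / 4294.909 ≈ 16.927 cm

r ≈ 16.9 cm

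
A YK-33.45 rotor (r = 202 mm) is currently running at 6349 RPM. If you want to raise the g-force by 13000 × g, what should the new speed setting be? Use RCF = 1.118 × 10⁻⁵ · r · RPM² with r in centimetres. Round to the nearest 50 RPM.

r = 202 mm = 20.2 cm
Current RCF = 1.118 × 10⁻⁵ × 20.2 × (6349)² = 1.118 × 10⁻⁵ × 20.2 × 40,309,801 ≈ 9,103.4 × g
Target RCF = 9,103.4 + 13,000 = 22,103.4 × g
N² = 22,103.4 / (22.5836 × 10⁻⁵) = 97,873,678
N ≈ √97,873,678 ≈ 9,893.1

N₂ ≈ 9900 RPM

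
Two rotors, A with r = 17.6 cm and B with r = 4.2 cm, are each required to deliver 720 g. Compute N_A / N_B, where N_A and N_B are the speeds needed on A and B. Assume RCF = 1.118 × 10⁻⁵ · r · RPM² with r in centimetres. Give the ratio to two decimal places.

At fixed RCF, N ∝ 1/√r, so N_A/N_B = √(r_B/r_A) = √(4.2/17.6) = √0.238636 = 0.4885.

0.49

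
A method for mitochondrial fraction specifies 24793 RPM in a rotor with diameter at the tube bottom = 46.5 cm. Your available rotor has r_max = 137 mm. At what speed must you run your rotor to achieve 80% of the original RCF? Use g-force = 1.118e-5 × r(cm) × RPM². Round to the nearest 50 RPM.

28900 RPM

Original rotor: r = 46.5 / 2 = 23.25 cm
RCF = 1.118 × 10⁻⁵ × r × N²
RCF_original = 1.118 × 10⁻⁵ × 23.25 × (24793)² = 1.118 × 10⁻⁵ × 23.25 × 614,692,849 ≈ 159,780.2 × g
Target RCF = 0.8 × 159,780.2 ≈ 127,824.2 × g
Your rotor: r = 137 mm = 13.7 cm
127,824.2 = 1.118 × 10⁻⁵ × 13.7 × N²
N² = 127,824.2 / (15.3166 × 10⁻⁵) = 834,546,832
N ≈ √834,546,832 ≈ 28,888.5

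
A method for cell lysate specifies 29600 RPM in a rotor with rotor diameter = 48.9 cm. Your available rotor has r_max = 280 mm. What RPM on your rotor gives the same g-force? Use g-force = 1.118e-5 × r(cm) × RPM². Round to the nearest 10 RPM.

≈ 27660 RPM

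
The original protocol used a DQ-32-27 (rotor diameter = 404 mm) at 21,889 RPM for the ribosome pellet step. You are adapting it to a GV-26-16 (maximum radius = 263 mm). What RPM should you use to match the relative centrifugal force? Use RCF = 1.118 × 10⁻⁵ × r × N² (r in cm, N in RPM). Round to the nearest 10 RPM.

19180 RPM

Original rotor: r = 404 mm / 2 = 202 mm = 20.2 cm
RCF_original = 1.118 × 10⁻⁵ × 20.2 × (21889)² = 1.118 × 10⁻⁵ × 20.2 × 479,128,321 ≈ 108,204.4 × g
Your rotor: r = 263 mm = 26.3 cm
108,204.4 = 1.118 × 10⁻⁵ × 26.3 × N²
N² = 108,204.4 / (29.4034 × 10⁻⁵) = 367,999,619
N ≈ √367,999,619 ≈ 19,183.3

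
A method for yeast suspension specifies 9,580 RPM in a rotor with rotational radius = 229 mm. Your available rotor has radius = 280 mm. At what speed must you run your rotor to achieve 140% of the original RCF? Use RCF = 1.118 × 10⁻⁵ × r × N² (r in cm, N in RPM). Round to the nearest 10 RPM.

Original rotor: r = 229 mm = 22.9 cm
RCF_original = 1.118 × 10⁻⁵ × 22.9 × (9580)² = 1.118 × 10⁻⁵ × 22.9 × 91,776,400 ≈ 23,496.8 × g
Target RCF = 1.4 × 23,496.8 ≈ 32,895.5 × g
Your rotor: r = 280 mm = 28.0 cm
32,895.5 = 1.118 × 10⁻⁵ × 28 × N²
N² = 32,895.5 / (31.304 × 10⁻⁵) = 105,084,015
N ≈ √105,084,015 ≈ 10,251.0

≈ 10250 RPM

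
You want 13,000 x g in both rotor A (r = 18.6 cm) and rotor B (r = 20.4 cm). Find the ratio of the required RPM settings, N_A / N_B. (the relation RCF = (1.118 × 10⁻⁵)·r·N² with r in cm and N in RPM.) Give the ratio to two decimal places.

1.05

At fixed RCF, N ∝ 1/√r, so N_A/N_B = √(r_B/r_A) = √(20.4/18.6) = √1.096774 = 1.0473.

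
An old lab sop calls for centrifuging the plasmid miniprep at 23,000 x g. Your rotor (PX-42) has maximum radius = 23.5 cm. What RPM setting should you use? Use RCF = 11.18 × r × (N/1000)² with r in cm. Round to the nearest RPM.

9356 RPM

23,000 = 11.18 × 23.5 × (N/1000)²
(N/1000)² = 23,000 / 262.73 = 87.54234
N = 1000 × √87.54234 ≈ 9,356.4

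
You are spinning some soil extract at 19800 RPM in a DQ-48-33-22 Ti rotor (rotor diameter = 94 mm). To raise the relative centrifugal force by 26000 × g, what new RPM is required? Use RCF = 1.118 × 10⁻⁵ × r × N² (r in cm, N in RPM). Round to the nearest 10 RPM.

≈ 29780 RPM

r = 94 mm / 2 = 47 mm = 4.7 cm
Current RCF = 1.118 × 10⁻⁵ × 4.7 × (19800)² = 1.118 × 10⁻⁵ × 4.7 × 392,040,000 ≈ 20,600.1 × g
Target RCF = 20,600.1 + 26,000 = 46,600.1 × g
N² = 46,600.1 / (5.2546 × 10⁻⁵) = 886,843,908
N ≈ √886,843,908 ≈ 29,779.9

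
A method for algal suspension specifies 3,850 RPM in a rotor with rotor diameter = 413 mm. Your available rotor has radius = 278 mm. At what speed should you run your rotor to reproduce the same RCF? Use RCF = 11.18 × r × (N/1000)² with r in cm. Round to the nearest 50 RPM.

Original rotor: r = 413 mm / 2 = 206.5 mm = 20.65 cm
RCF_original = 11.18 × 20.65 × (3.85)² = 11.18 × 20.65 × 14.8225 ≈ 3,422 × g
Your rotor: r = 278 mm = 27.8 cm
3,422 = 11.18 × 27.8 × (N/1000)²
(N/1000)² = 3,422 / 310.804 = 11.01015
N = 1000 × √11.01015 ≈ 3,318.2

≈ 3300 RPM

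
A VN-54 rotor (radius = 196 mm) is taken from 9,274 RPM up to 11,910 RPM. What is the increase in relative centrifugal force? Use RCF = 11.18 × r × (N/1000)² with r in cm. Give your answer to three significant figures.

r = 196 mm = 19.6 cm
RCF₁ = 11.18 × 19.6 × (9.274)² = 11.18 × 19.6 × 86.007076 ≈ 18,846.6 × g
RCF₂ = 11.18 × 19.6 × (11.91)² = 11.18 × 19.6 × 141.8481 ≈ 31,082.9 × g
Increase = 31,082.9 − 18,846.6 = 12,236.3

12200 x g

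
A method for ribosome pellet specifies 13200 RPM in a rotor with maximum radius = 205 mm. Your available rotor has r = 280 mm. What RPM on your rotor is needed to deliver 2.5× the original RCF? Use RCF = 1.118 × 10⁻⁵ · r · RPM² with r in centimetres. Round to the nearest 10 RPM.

Original rotor: r = 205 mm = 20.5 cm
RCF_original = 1.118 × 10⁻⁵ × 20.5 × (13200)² = 1.118 × 10⁻⁵ × 20.5 × 174,240,000 ≈ 39,934.1 × g
Target RCF = 2.5 × 39,934.1 ≈ 99,835.2 × g
Your rotor: r = 280 mm = 28.0 cm
99,835.2 = 1.118 × 10⁻⁵ × 28 × N²
N² = 99,835.2 / (31.304 × 10⁻⁵) = 318,921,544
N ≈ √318,921,544 ≈ 17,858.4

17860 RPM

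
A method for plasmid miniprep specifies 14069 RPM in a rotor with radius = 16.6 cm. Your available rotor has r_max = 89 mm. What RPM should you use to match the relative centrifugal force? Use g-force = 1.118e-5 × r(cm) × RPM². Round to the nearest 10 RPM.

RCF_original = 1.118 × 10⁻⁵ × 16.6 × (14069)² = 1.118 × 10⁻⁵ × 16.6 × 197,936,761 ≈ 36,734.7 × g
Your rotor: r = 89 mm = 8.9 cm
36,734.7 = 1.118 × 10⁻⁵ × 8.9 × N²
N² = 36,734.7 / (9.9502 × 10⁻⁵) = 369,185,544
N ≈ √369,185,544 ≈ 19,214.2

19210 RPM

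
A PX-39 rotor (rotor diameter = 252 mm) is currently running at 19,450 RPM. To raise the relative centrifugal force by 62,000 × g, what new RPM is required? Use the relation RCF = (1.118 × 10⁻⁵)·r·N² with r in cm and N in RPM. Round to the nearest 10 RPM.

28610 RPM

r = 252 mm / 2 = 126 mm = 12.6 cm
Current RCF = 1.118 × 10⁻⁵ × 12.6 × (19450)² = 1.118 × 10⁻⁵ × 12.6 × 378,302,500 ≈ 53,290.7 × g
Target RCF = 53,290.7 + 62,000 = 115,290.7 × g
N² = 115,290.7 / (14.0868 × 10⁻⁵) = 818,430,729
N ≈ √818,430,729 ≈ 28,608.2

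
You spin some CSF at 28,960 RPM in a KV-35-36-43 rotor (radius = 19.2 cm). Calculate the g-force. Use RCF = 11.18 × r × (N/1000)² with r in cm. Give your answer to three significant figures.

RCF = 11.18 × 19.2 × (28.96)² = 11.18 × 19.2 × 838.6816 ≈ 180,028 × g

≈ 180000 g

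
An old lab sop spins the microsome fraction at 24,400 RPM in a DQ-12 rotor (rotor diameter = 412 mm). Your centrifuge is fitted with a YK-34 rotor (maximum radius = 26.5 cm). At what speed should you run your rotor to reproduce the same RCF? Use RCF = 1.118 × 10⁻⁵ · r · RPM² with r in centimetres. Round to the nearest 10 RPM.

21510 RPM

Original rotor: r = 412 mm / 2 = 206 mm = 20.6 cm
RCF = 1.118 × 10⁻⁵ × r × N²
RCF_original = 1.118 × 10⁻⁵ × 20.6 × (24400)² = 1.118 × 10⁻⁵ × 20.6 × 595,360,000 ≈ 137,116.2 × g
137,116.2 = 1.118 × 10⁻⁵ × 26.5 × N²
N² = 137,116.2 / (29.627 × 10⁻⁵) = 462,808,249
N ≈ √462,808,249 ≈ 21,513.0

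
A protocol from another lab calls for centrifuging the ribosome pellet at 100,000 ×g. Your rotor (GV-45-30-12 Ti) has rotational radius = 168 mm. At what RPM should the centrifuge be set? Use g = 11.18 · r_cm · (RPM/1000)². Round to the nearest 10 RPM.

r = 168 mm = 16.8 cm
100,000 = 11.18 × 16.8 × (N/1000)²
(N/1000)² = 100,000 / 187.824 = 532.4133
N = 1000 × √532.4133 ≈ 23,074.1

23070 RPM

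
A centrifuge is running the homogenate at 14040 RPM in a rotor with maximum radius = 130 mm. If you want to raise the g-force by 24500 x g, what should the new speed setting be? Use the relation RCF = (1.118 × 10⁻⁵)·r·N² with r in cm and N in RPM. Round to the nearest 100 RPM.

≈ 19100 RPM

r = 130 mm = 13.0 cm
Current RCF = 1.118 × 10⁻⁵ × 13 × (14040)² = 1.118 × 10⁻⁵ × 13 × 197,121,600 ≈ 28,649.7 × g
Target RCF = 28,649.7 + 24,500 = 53,149.7 × g
N² = 53,149.7 / (14.534 × 10⁻⁵) = 365,692,170
N ≈ √365,692,170 ≈ 19,123.1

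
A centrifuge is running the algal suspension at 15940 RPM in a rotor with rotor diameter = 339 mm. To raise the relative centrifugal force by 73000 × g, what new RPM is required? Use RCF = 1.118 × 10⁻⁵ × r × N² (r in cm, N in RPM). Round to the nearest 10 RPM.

r = 339 mm / 2 = 169.5 mm = 16.95 cm
Current RCF = 1.118 × 10⁻⁵ × 16.95 × (15940)² = 1.118 × 10⁻⁵ × 16.95 × 254,083,600 ≈ 48,149.1 × g
Target RCF = 48,149.1 + 73,000 = 121,149.1 × g
N² = 121,149.1 / (18.9501 × 10⁻⁵) = 639,305,861
N ≈ √639,305,861 ≈ 25,284.5

≈ 25280 RPM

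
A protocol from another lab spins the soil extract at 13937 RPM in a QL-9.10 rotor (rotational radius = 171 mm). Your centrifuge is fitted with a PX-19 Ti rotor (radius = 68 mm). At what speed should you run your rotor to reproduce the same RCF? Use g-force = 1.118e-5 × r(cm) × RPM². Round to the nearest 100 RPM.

22100 RPM

Original rotor: r = 171 mm = 17.1 cm
RCF = 1.118 × 10⁻⁵ × r × N²
RCF_original = 1.118 × 10⁻⁵ × 17.1 × (13937)² = 1.118 × 10⁻⁵ × 17.1 × 194,239,969 ≈ 37,134.4 × g
Your rotor: r = 68 mm = 6.8 cm
37,134.4 = 1.118 × 10⁻⁵ × 6.8 × N²
N² = 37,134.4 / (7.6024 × 10⁻⁵) = 488,456,277
N ≈ √488,456,277 ≈ 22,101.0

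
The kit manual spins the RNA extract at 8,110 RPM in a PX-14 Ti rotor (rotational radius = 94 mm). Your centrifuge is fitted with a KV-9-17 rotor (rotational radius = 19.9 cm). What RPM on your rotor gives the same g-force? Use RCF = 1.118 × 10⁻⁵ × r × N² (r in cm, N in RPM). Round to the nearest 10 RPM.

5570 RPM

Original rotor: r = 94 mm = 9.4 cm
RCF = 1.118 × 10⁻⁵ × r × N²
RCF_original = 1.118 × 10⁻⁵ × 9.4 × (8110)² = 1.118 × 10⁻⁵ × 9.4 × 65,772,100 ≈ 6,912.1 × g
6,912.1 = 1.118 × 10⁻⁵ × 19.9 × N²
N² = 6,912.1 / (22.2482 × 10⁻⁵) = 31,068,131
N ≈ √31,068,131 ≈ 5,573.9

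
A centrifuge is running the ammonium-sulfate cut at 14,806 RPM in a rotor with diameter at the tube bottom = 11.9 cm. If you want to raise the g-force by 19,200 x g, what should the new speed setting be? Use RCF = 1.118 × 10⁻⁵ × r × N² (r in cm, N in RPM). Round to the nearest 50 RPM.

≈ 22550 RPM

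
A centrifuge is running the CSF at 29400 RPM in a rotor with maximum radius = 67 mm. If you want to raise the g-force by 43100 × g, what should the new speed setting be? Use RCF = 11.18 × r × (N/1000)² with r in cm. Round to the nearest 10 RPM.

r = 67 mm = 6.7 cm
Current RCF = 11.18 × 6.7 × (29.4)² = 11.18 × 6.7 × 864.36 ≈ 64,745.8 × g
Target RCF = 64,745.8 + 43,100 = 107,845.8 × g
(N/1000)² = 107,845.8 / 74.906 = 1439.748
N = 1000 × √1439.748 ≈ 37,944.0

N₂ ≈ 37940 RPM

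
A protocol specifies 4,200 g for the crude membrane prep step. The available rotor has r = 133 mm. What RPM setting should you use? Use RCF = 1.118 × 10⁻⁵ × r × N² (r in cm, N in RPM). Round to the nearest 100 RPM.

r = 133 mm = 13.3 cm
4,200 = 1.118 × 10⁻⁵ × 13.3 × N²
N² = 4,200 / (14.8694 × 10⁻⁵) = 28,245,928
N ≈ √28,245,928 ≈ 5,314.7

5300 RPM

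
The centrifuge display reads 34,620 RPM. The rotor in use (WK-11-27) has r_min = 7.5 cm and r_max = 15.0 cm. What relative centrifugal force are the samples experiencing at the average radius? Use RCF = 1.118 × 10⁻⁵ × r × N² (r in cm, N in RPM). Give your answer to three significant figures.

r_avg = (7.5 + 15.0) / 2 = 11.25 cm
RCF = 1.118 × 10⁻⁵ × r × N²
RCF = 1.118 × 10⁻⁵ × 11.25 × (34620)² = 1.118 × 10⁻⁵ × 11.25 × 1,198,544,400 ≈ 150,746.9 × g

RCF ≈ 151000 × g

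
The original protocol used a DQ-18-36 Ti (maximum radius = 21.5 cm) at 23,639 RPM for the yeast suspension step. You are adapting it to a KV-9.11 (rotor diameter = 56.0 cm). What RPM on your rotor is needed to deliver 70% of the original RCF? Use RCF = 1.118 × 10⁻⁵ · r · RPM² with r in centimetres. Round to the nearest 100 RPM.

17300 RPM

RCF_original = 1.118 × 10⁻⁵ × 21.5 × (23639)² = 1.118 × 10⁻⁵ × 21.5 × 558,802,321 ≈ 134,319.3 × g
Target RCF = 0.7 × 134,319.3 ≈ 94,023.5 × g
Your rotor: r = 56.0 / 2 = 28 cm
94,023.5 = 1.118 × 10⁻⁵ × 28 × N²
N² = 94,023.5 / (31.304 × 10⁻⁵) = 300,356,185
N ≈ √300,356,185 ≈ 17,330.8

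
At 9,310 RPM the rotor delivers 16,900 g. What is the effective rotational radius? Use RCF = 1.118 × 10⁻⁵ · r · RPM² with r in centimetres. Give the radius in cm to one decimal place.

17.4 cm

16900 = 1.118 × 10⁻⁵ × r × (9310)²
r = 16900 / (1.118 × 10⁻⁵ × 86,676,100) = 16900 / 969.0388 ≈ 17.440 cm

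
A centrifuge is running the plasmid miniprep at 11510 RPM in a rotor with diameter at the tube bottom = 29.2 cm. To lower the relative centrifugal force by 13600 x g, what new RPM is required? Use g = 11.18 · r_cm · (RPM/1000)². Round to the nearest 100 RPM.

r = 29.2 / 2 = 14.6 cm
Current RCF = 11.18 × 14.6 × (11.51)² = 11.18 × 14.6 × 132.4801 ≈ 21,624.5 × g
Target RCF = 21,624.5 − 13,600 = 8,024.5 × g
(N/1000)² = 8,024.5 / 163.228 = 49.1613
N = 1000 × √49.1613 ≈ 7,011.5

≈ 7000 RPM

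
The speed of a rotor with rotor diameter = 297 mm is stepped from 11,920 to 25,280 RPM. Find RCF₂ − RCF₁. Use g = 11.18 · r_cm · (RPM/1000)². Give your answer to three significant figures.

r = 297 mm / 2 = 148.5 mm = 14.85 cm
RCF₁ = 11.18 × 14.85 × (11.92)² = 11.18 × 14.85 × 142.0864 ≈ 23,589.6 × g
RCF₂ = 11.18 × 14.85 × (25.28)² = 11.18 × 14.85 × 639.0784 ≈ 106,101.7 × g
Increase = 106,101.7 − 23,589.6 = 82,512.1

82500 g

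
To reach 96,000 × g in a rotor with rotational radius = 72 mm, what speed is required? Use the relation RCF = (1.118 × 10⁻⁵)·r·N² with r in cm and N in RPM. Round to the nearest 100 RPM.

34500 RPM

r = 72 mm = 7.2 cm
96,000 = 1.118 × 10⁻⁵ × 7.2 × N²
N² = 96,000 / (8.0496 × 10⁻⁵) = 1,192,605,844
N ≈ √1,192,605,844 ≈ 34,534.1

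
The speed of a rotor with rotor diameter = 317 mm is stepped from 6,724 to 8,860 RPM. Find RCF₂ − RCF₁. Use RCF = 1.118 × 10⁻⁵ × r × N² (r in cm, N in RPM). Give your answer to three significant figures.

r = 317 mm / 2 = 158.5 mm = 15.85 cm
RCF₁ = 1.118 × 10⁻⁵ × 15.85 × (6724)² = 1.118 × 10⁻⁵ × 15.85 × 45,212,176 ≈ 8,011.7 × g
RCF₂ = 1.118 × 10⁻⁵ × 15.85 × (8860)² = 1.118 × 10⁻⁵ × 15.85 × 78,499,600 ≈ 13,910.4 × g
Increase = 13,910.4 − 8,011.7 = 5,898.7

≈ 5900 g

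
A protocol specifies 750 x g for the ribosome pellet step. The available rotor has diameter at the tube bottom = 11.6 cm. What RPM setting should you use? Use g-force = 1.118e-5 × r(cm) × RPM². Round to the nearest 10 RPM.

r = 11.6 / 2 = 5.8 cm
RCF = 1.118 × 10⁻⁵ × r × N²
750 = 1.118 × 10⁻⁵ × 5.8 × N²
N² = 750 / (6.4844 × 10⁻⁵) = 11,566,220
N ≈ √11,566,220 ≈ 3,400.9

N ≈ 3400 RPM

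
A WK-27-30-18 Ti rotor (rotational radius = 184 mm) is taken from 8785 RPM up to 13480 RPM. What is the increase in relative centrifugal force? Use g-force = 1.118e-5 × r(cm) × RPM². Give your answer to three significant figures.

r = 184 mm = 18.4 cm
RCF₁ = 1.118 × 10⁻⁵ × 18.4 × (8785)² = 1.118 × 10⁻⁵ × 18.4 × 77,176,225 ≈ 15,876.1 × g
RCF₂ = 1.118 × 10⁻⁵ × 18.4 × (13480)² = 1.118 × 10⁻⁵ × 18.4 × 181,710,400 ≈ 37,380 × g
Increase = 37,380 − 15,876.1 = 21,503.9

≈ 21500 × g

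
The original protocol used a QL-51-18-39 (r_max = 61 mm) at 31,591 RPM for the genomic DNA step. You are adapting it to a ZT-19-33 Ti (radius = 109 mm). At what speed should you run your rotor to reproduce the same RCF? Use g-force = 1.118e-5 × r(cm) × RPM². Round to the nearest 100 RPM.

≈ 23600 RPM

Original rotor: r = 61 mm = 6.1 cm
RCF_original = 1.118 × 10⁻⁵ × 6.1 × (31591)² = 1.118 × 10⁻⁵ × 6.1 × 997,991,281 ≈ 68,061 × g
Your rotor: r = 109 mm = 10.9 cm
68,061 = 1.118 × 10⁻⁵ × 10.9 × N²
N² = 68,061 / (12.1862 × 10⁻⁵) = 558,508,805
N ≈ √558,508,805 ≈ 23,632.8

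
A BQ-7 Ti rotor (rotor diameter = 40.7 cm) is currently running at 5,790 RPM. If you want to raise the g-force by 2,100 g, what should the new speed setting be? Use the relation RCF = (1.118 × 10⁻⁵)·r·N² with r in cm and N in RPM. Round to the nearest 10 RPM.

6540 RPM

r = 40.7 / 2 = 20.35 cm
Current RCF = 1.118 × 10⁻⁵ × 20.35 × (5790)² = 1.118 × 10⁻⁵ × 20.35 × 33,524,100 ≈ 7,627.2 × g
Target RCF = 7,627.2 + 2,100 = 9,727.2 × g
N² = 9,727.2 / (22.7513 × 10⁻⁵) = 42,754,480
N ≈ √42,754,480 ≈ 6,538.7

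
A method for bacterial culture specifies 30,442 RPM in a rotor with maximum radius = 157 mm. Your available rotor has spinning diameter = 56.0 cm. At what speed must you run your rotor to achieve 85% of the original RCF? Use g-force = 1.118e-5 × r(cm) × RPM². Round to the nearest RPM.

≈ 21016 RPM

Original rotor: r = 157 mm = 15.7 cm
RCF = 1.118 × 10⁻⁵ × r × N²
RCF_original = 1.118 × 10⁻⁵ × 15.7 × (30442)² = 1.118 × 10⁻⁵ × 15.7 × 926,715,364 ≈ 162,662.6 × g
Target RCF = 0.85 × 162,662.6 ≈ 138,263.2 × g
Your rotor: r = 56.0 / 2 = 28 cm
138,263.2 = 1.118 × 10⁻⁵ × 28 × N²
N² = 138,263.2 / (31.304 × 10⁻⁵) = 441,679,019
N ≈ √441,679,019 ≈ 21,016.2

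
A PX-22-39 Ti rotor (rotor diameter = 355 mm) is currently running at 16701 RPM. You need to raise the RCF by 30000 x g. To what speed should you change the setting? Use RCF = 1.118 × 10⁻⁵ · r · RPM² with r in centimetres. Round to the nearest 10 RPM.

≈ 20740 RPM

r = 355 mm / 2 = 177.5 mm = 17.75 cm
Current RCF = 1.118 × 10⁻⁵ × 17.75 × (16701)² = 1.118 × 10⁻⁵ × 17.75 × 278,923,401 ≈ 55,351 × g
Target RCF = 55,351 + 30,000 = 85,351 × g
N² = 85,351 / (19.8445 × 10⁻⁵) = 430,099,020
N ≈ √430,099,020 ≈ 20,738.8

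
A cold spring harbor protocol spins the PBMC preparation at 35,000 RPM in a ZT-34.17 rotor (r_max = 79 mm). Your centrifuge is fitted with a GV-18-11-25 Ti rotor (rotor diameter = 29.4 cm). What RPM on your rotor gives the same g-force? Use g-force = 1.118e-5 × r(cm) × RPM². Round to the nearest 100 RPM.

≈ 25700 RPM

Original rotor: r = 79 mm = 7.9 cm
RCF_original = 1.118 × 10⁻⁵ × 7.9 × (35000)² = 1.118 × 10⁻⁵ × 7.9 × 1,225,000,000 ≈ 108,194.5 × g
Your rotor: r = 29.4 / 2 = 14.7 cm
108,194.5 = 1.118 × 10⁻⁵ × 14.7 × N²
N² = 108,194.5 / (16.4346 × 10⁻⁵) = 658,333,638
N ≈ √658,333,638 ≈ 25,658.0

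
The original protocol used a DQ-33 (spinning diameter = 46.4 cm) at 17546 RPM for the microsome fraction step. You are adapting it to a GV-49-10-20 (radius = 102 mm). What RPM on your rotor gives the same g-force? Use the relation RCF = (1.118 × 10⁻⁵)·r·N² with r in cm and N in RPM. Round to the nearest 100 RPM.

Original rotor: r = 46.4 / 2 = 23.2 cm
RCF_original = 1.118 × 10⁻⁵ × 23.2 × (17546)² = 1.118 × 10⁻⁵ × 23.2 × 307,862,116 ≈ 79,852 × g
Your rotor: r = 102 mm = 10.2 cm
79,852 = 1.118 × 10⁻⁵ × 10.2 × N²
N² = 79,852 / (11.4036 × 10⁻⁵) = 700,235,014
N ≈ √700,235,014 ≈ 26,462.0

26500 RPM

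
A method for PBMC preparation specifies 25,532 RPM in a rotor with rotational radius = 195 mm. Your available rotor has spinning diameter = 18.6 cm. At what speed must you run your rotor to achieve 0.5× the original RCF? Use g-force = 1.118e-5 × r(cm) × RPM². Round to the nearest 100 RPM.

26100 RPM

Original rotor: r = 195 mm = 19.5 cm
RCF = 1.118 × 10⁻⁵ × r × N²
RCF_original = 1.118 × 10⁻⁵ × 19.5 × (25532)² = 1.118 × 10⁻⁵ × 19.5 × 651,883,024 ≈ 142,117 × g
Target RCF = 0.5 × 142,117 ≈ 71,058.5 × g
Your rotor: r = 18.6 / 2 = 9.3 cm
71,058.5 = 1.118 × 10⁻⁵ × 9.3 × N²
N² = 71,058.5 / (10.3974 × 10⁻⁵) = 683,425,664
N ≈ √683,425,664 ≈ 26,142.4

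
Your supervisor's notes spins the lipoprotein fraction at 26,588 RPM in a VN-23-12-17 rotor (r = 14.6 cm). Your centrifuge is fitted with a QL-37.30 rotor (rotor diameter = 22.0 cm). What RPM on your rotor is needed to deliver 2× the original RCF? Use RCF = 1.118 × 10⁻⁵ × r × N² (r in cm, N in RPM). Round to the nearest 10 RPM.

43320 RPM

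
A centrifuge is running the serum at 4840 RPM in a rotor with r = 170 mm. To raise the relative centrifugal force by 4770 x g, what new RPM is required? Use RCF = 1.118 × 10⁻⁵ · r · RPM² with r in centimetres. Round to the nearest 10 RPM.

≈ 6970 RPM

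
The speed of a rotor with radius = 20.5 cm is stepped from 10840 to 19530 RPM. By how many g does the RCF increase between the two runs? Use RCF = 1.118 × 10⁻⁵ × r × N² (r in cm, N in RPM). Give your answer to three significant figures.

60500 g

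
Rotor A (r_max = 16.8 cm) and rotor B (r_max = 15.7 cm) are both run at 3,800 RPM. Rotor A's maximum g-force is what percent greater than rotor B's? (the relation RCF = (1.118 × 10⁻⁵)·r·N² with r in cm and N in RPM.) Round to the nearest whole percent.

7%

At equal RPM, RCF scales linearly with r: ratio = 16.8 / 15.7 = 1.0701.
So rotor A delivers 7.0% more g-force.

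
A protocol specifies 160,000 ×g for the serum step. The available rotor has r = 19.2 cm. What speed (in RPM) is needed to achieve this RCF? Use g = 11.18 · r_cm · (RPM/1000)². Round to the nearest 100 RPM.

RCF = 11.18 × r × (N/1000)²
160,000 = 11.18 × 19.2 × (N/1000)²
(N/1000)² = 160,000 / 214.656 = 745.3787
N = 1000 × √745.3787 ≈ 27,301.6

≈ 27300 RPM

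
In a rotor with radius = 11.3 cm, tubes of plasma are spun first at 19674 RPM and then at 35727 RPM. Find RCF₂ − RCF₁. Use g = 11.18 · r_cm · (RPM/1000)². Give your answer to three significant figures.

112000 x g

RCF₁ = 11.18 × 11.3 × (19.674)² = 11.18 × 11.3 × 387.066276 ≈ 48,899.6 × g
RCF₂ = 11.18 × 11.3 × (35.727)² = 11.18 × 11.3 × 1,276.418529 ≈ 161,255.1 × g
Increase = 161,255.1 − 48,899.6 = 112,355.5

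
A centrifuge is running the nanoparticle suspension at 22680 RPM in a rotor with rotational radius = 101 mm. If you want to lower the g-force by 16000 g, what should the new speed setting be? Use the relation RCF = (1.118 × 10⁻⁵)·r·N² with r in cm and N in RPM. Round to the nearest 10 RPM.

r = 101 mm = 10.1 cm
Current RCF = 1.118 × 10⁻⁵ × 10.1 × (22680)² = 1.118 × 10⁻⁵ × 10.1 × 514,382,400 ≈ 58,083 × g
Target RCF = 58,083 − 16,000 = 42,083 × g
N² = 42,083 / (11.2918 × 10⁻⁵) = 372,686,374
N ≈ √372,686,374 ≈ 19,305.1

N₂ ≈ 19310 RPM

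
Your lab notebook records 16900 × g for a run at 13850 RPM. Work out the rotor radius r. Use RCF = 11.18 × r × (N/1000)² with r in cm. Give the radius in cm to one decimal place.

r ≈ 7.9 cm

16900 = 11.18 × r × (13.85)²
r = 16900 / (11.18 × 191.8225) = 16900 / 2144.576 ≈ 7.880 cm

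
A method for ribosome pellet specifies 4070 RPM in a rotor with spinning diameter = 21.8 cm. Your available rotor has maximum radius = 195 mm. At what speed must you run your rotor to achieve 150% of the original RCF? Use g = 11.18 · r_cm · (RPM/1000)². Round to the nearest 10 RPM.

Original rotor: r = 21.8 / 2 = 10.9 cm
RCF_original = 11.18 × 10.9 × (4.07)² = 11.18 × 10.9 × 16.5649 ≈ 2,018.6 × g
Target RCF = 1.5 × 2,018.6 ≈ 3,027.9 × g
Your rotor: r = 195 mm = 19.5 cm
3,027.9 = 11.18 × 19.5 × (N/1000)²
(N/1000)² = 3,027.9 / 218.01 = 13.88881
N = 1000 × √13.88881 ≈ 3,726.8

≈ 3730 RPM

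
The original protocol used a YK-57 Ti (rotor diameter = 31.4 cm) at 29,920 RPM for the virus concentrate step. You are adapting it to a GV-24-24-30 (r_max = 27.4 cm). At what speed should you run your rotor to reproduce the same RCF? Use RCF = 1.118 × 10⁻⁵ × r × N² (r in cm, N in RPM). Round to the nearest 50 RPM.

≈ 22650 RPM

Original rotor: r = 31.4 / 2 = 15.7 cm
RCF_original = 1.118 × 10⁻⁵ × 15.7 × (29920)² = 1.118 × 10⁻⁵ × 15.7 × 895,206,400 ≈ 157,132 × g
157,132 = 1.118 × 10⁻⁵ × 27.4 × N²
N² = 157,132 / (30.6332 × 10⁻⁵) = 512,946,738
N ≈ √512,946,738 ≈ 22,648.3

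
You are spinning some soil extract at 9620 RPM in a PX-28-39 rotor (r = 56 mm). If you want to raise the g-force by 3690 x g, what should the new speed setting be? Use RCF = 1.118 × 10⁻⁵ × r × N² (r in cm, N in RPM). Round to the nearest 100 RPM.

r = 56 mm = 5.6 cm
Current RCF = 1.118 × 10⁻⁵ × 5.6 × (9620)² = 1.118 × 10⁻⁵ × 5.6 × 92,544,400 ≈ 5,794 × g
Target RCF = 5,794 + 3,690 = 9,484 × g
N² = 9,484 / (6.2608 × 10⁻⁵) = 151,482,239
N ≈ √151,482,239 ≈ 12,307.8

≈ 12300 RPM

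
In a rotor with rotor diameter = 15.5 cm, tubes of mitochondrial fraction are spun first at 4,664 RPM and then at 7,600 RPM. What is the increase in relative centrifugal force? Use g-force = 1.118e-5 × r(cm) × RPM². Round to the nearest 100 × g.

r = 15.5 / 2 = 7.75 cm
RCF₁ = 1.118 × 10⁻⁵ × 7.75 × (4664)² = 1.118 × 10⁻⁵ × 7.75 × 21,752,896 ≈ 1,884.8 × g
RCF₂ = 1.118 × 10⁻⁵ × 7.75 × (7600)² = 1.118 × 10⁻⁵ × 7.75 × 57,760,000 ≈ 5,004.6 × g
Increase = 5,004.6 − 1,884.8 = 3,119.8

≈ 3100 x g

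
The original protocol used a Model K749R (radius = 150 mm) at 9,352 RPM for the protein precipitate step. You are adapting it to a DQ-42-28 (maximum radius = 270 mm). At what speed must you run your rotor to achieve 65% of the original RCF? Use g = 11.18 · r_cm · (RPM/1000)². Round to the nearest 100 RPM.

5600 RPM

Original rotor: r = 150 mm = 15.0 cm
RCF_original = 11.18 × 15 × (9.352)² = 11.18 × 15 × 87.459904 ≈ 14,667 × g
Target RCF = 0.65 × 14,667 ≈ 9,533.6 × g
Your rotor: r = 270 mm = 27.0 cm
9,533.6 = 11.18 × 27 × (N/1000)²
(N/1000)² = 9,533.6 / 301.86 = 31.58285
N = 1000 × √31.58285 ≈ 5,619.9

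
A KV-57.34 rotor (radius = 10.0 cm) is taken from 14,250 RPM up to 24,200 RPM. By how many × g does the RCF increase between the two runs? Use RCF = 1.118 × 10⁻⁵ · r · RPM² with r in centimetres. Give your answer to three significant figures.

42800 × g

RCF₁ = 1.118 × 10⁻⁵ × 10 × (14250)² = 1.118 × 10⁻⁵ × 10 × 203,062,500 ≈ 22,702.4 × g
RCF₂ = 1.118 × 10⁻⁵ × 10 × (24200)² = 1.118 × 10⁻⁵ × 10 × 585,640,000 ≈ 65,474.6 × g
Increase = 65,474.6 − 22,702.4 = 42,772.2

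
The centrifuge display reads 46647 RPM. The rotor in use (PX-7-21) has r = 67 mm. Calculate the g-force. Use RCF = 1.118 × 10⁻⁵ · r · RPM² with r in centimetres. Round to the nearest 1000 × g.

≈ 163000 ×g

r = 67 mm = 6.7 cm
RCF = 1.118 × 10⁻⁵ × 6.7 × (46647)² = 1.118 × 10⁻⁵ × 6.7 × 2,175,942,609 ≈ 162,991.2 × g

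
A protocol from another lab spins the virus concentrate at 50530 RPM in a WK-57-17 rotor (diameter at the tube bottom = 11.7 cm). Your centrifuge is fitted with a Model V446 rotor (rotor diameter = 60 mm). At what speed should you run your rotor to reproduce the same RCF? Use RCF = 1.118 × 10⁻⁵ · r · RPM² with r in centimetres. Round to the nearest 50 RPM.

≈ 70550 RPM

Original rotor: r = 11.7 / 2 = 5.85 cm
RCF = 1.118 × 10⁻⁵ × r × N²
RCF_original = 1.118 × 10⁻⁵ × 5.85 × (50530)² = 1.118 × 10⁻⁵ × 5.85 × 2,553,280,900 ≈ 166,992.2 × g
Your rotor: r = 60 mm / 2 = 30 mm = 3 cm
166,992.2 = 1.118 × 10⁻⁵ × 3 × N²
N² = 166,992.2 / (3.354 × 10⁻⁵) = 4,978,896,840
N ≈ √4,978,896,840 ≈ 70,561.3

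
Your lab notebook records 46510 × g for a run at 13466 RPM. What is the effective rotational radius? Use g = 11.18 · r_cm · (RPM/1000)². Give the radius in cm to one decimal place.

r ≈ 22.9 cm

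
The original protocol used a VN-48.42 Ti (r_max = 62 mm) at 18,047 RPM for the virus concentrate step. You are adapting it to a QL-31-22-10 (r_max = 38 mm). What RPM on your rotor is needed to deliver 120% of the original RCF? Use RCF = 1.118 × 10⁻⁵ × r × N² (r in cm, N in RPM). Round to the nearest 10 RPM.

25250 RPM

Original rotor: r = 62 mm = 6.2 cm
RCF_original = 1.118 × 10⁻⁵ × 6.2 × (18047)² = 1.118 × 10⁻⁵ × 6.2 × 325,694,209 ≈ 22,575.8 × g
Target RCF = 1.2 × 22,575.8 ≈ 27,091 × g
Your rotor: r = 38 mm = 3.8 cm
27,091 = 1.118 × 10⁻⁵ × 3.8 × N²
N² = 27,091 / (4.2484 × 10⁻⁵) = 637,675,360
N ≈ √637,675,360 ≈ 25,252.2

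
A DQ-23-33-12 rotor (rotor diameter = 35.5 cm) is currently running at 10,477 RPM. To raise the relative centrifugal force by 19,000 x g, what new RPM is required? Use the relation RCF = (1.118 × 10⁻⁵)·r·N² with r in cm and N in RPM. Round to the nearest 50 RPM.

14350 RPM

r = 35.5 / 2 = 17.75 cm
Current RCF = 1.118 × 10⁻⁵ × 17.75 × (10477)² = 1.118 × 10⁻⁵ × 17.75 × 109,767,529 ≈ 21,782.8 × g
Target RCF = 21,782.8 + 19,000 = 40,782.8 × g
N² = 40,782.8 / (19.8445 × 10⁻⁵) = 205,511,855
N ≈ √205,511,855 ≈ 14,335.7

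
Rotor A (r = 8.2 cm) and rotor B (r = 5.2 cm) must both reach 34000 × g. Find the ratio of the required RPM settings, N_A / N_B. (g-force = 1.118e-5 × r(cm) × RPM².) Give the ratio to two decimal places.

0.80

At fixed RCF, N ∝ 1/√r, so N_A/N_B = √(r_B/r_A) = √(5.2/8.2) = √0.634146 = 0.7963.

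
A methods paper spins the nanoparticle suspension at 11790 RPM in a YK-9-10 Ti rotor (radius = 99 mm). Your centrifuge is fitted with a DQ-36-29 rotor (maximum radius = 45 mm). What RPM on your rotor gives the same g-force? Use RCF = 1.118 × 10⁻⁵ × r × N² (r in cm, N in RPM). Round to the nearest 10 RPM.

≈ 17490 RPM

Original rotor: r = 99 mm = 9.9 cm
RCF = 1.118 × 10⁻⁵ × r × N²
RCF_original = 1.118 × 10⁻⁵ × 9.9 × (11790)² = 1.118 × 10⁻⁵ × 9.9 × 139,004,100 ≈ 15,385.3 × g
Your rotor: r = 45 mm = 4.5 cm
15,385.3 = 1.118 × 10⁻⁵ × 4.5 × N²
N² = 15,385.3 / (5.031 × 10⁻⁵) = 305,809,978
N ≈ √305,809,978 ≈ 17,487.4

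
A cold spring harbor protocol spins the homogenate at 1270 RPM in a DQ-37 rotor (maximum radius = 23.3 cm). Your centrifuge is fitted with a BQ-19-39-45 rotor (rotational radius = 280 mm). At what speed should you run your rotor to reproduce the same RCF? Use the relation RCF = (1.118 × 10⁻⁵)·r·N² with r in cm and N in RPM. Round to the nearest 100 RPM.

≈ 1200 RPM

RCF_original = 1.118 × 10⁻⁵ × 23.3 × (1270)² = 1.118 × 10⁻⁵ × 23.3 × 1,612,900 ≈ 420.2 × g
Your rotor: r = 280 mm = 28.0 cm
420.2 = 1.118 × 10⁻⁵ × 28 × N²
N² = 420.2 / (31.304 × 10⁻⁵) = 1,342,320
N ≈ √1,342,320 ≈ 1,158.6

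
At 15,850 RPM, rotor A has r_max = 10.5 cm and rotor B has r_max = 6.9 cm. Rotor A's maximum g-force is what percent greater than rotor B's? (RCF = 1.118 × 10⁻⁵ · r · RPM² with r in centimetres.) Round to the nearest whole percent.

At equal RPM, RCF scales linearly with r: ratio = 10.5 / 6.9 = 1.5217.
So rotor A delivers 52.2% more g-force.

52%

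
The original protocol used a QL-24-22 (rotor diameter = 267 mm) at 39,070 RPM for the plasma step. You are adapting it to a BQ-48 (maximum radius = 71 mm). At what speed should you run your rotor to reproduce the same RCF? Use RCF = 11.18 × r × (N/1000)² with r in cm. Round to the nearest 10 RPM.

≈ 53570 RPM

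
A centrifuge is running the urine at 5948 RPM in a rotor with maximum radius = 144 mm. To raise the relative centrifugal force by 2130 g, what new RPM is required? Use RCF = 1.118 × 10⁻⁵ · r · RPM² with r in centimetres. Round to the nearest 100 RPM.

N₂ ≈ 7000 RPM

r = 144 mm = 14.4 cm
Current RCF = 1.118 × 10⁻⁵ × 14.4 × (5948)² = 1.118 × 10⁻⁵ × 14.4 × 35,378,704 ≈ 5,695.7 × g
Target RCF = 5,695.7 + 2,130 = 7,825.7 × g
N² = 7,825.7 / (16.0992 × 10⁻⁵) = 48,609,248
N ≈ √48,609,248 ≈ 6,972.0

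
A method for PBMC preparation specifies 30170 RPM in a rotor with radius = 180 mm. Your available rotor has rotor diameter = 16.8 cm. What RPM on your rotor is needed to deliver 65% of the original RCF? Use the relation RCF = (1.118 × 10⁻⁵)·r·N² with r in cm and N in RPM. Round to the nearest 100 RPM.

35600 RPM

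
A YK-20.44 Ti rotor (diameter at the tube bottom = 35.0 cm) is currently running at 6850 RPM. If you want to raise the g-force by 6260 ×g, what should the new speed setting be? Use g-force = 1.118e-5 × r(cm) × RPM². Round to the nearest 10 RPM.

N₂ ≈ 8880 RPM

r = 35.0 / 2 = 17.5 cm
Current RCF = 1.118 × 10⁻⁵ × 17.5 × (6850)² = 1.118 × 10⁻⁵ × 17.5 × 46,922,500 ≈ 9,180.4 × g
Target RCF = 9,180.4 + 6,260 = 15,440.4 × g
N² = 15,440.4 / (19.565 × 10⁻⁵) = 78,918,477
N ≈ √78,918,477 ≈ 8,883.6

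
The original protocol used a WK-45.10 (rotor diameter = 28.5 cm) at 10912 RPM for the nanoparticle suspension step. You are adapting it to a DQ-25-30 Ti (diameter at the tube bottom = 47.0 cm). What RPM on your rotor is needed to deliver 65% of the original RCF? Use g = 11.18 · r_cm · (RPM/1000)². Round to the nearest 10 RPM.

Original rotor: r = 28.5 / 2 = 14.25 cm
RCF = 11.18 × r × (N/1000)²
RCF_original = 11.18 × 14.25 × (10.912)² = 11.18 × 14.25 × 119.071744 ≈ 18,969.9 × g
Target RCF = 0.65 × 18,969.9 ≈ 12,330.4 × g
Your rotor: r = 47.0 / 2 = 23.5 cm
12,330.4 = 11.18 × 23.5 × (N/1000)²
(N/1000)² = 12,330.4 / 262.73 = 46.93183
N = 1000 × √46.93183 ≈ 6,850.7

≈ 6850 RPM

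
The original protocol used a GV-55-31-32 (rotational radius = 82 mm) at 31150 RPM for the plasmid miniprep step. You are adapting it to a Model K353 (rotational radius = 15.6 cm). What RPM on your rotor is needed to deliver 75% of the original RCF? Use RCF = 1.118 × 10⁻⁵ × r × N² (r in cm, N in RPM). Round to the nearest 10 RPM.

Original rotor: r = 82 mm = 8.2 cm
RCF_original = 1.118 × 10⁻⁵ × 8.2 × (31150)² = 1.118 × 10⁻⁵ × 8.2 × 970,322,500 ≈ 88,955.3 × g
Target RCF = 0.75 × 88,955.3 ≈ 66,716.5 × g
66,716.5 = 1.118 × 10⁻⁵ × 15.6 × N²
N² = 66,716.5 / (17.4408 × 10⁻⁵) = 382,531,191
N ≈ √382,531,191 ≈ 19,558.4

≈ 19560 RPM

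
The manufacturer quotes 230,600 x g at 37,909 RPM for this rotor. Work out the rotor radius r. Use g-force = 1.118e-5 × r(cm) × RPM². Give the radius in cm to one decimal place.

RCF = 1.118 × 10⁻⁵ × r × N²
230600 = 1.118 × 10⁻⁵ × r × (37909)²
r = 230600 / (1.118 × 10⁻⁵ × 1,437,092,281) = 230600 / 16066.69 ≈ 14.353 cm

≈ 14.4 cm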